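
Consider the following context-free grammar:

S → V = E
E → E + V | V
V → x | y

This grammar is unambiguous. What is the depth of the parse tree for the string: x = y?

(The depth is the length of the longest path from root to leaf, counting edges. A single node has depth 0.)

3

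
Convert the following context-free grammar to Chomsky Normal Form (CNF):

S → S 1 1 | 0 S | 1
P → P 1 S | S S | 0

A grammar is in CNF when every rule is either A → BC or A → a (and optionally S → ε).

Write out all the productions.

T1 → 1; T0 → 0; S → 1; P → 0; S → S X0; X0 → T1 T1; S → T0 S; P → P X1; X1 → T1 S; P → S S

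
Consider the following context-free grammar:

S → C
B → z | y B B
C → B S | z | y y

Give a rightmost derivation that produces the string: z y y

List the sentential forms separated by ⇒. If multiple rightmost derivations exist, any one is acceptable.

S ⇒ C ⇒ B S ⇒ B C ⇒ B y y ⇒ z y y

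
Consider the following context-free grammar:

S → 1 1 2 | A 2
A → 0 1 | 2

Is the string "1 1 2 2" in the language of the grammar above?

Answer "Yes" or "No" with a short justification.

No - no valid derivation exists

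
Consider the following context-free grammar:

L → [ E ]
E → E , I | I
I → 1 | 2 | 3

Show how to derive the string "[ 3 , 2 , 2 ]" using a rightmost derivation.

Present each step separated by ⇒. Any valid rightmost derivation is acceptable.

L ⇒ [ E ] ⇒ [ E , I ] ⇒ [ E , 2 ] ⇒ [ E , I , 2 ] ⇒ [ E , 2 , 2 ] ⇒ [ I , 2 , 2 ] ⇒ [ 3 , 2 , 2 ]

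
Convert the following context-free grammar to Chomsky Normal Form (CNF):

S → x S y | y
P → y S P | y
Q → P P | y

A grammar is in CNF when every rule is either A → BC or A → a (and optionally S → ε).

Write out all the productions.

TX → x; TY → y; S → y; P → y; Q → y; S → TX X0; X0 → S TY; P → TY X1; X1 → S P; Q → P P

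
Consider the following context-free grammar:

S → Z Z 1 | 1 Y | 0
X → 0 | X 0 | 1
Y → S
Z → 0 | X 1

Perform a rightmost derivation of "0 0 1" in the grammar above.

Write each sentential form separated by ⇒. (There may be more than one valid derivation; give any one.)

S ⇒ Z Z 1 ⇒ Z 0 1 ⇒ 0 0 1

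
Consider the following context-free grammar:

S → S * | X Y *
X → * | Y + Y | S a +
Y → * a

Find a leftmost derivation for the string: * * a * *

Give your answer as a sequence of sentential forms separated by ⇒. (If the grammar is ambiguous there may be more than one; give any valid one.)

S ⇒ S * ⇒ X Y * * ⇒ * Y * * ⇒ * * a * *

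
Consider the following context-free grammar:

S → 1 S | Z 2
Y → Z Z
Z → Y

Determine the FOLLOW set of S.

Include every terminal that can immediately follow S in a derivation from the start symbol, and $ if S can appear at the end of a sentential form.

We compute FOLLOW(S) using the standard algorithm.
FOLLOW(S) starts with {$}.
FIRST(S) = {1}
FIRST(Y) = {}
FIRST(Z) = {}
FOLLOW(S) = {$}
FOLLOW(Y) = {2}
FOLLOW(Z) = {2}
Therefore, FOLLOW(S) = {$}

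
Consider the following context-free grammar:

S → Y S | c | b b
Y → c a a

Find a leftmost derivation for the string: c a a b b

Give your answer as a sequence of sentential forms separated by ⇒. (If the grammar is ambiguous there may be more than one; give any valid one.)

S ⇒ Y S ⇒ c a a S ⇒ c a a b b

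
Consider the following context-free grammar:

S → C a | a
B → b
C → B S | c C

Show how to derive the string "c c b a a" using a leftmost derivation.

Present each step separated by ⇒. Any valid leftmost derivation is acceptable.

S ⇒ C a ⇒ c C a ⇒ c c C a ⇒ c c B S a ⇒ c c b S a ⇒ c c b a a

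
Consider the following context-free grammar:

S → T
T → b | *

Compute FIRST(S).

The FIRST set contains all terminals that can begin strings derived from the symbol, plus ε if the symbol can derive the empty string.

We compute FIRST(S) using the standard algorithm.
FIRST(S) = {*, b}
FIRST(T) = {*, b}
Therefore, FIRST(S) = {*, b}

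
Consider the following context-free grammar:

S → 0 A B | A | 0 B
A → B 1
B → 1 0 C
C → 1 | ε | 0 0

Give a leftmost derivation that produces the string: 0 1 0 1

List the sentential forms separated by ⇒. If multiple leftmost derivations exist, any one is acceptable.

S ⇒ 0 B ⇒ 0 1 0 C ⇒ 0 1 0 1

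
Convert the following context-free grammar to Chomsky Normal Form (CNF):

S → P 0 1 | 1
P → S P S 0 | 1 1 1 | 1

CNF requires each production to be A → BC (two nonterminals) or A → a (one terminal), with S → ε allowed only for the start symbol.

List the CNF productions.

T0 → 0; T1 → 1; S → 1; P → 1; S → P X0; X0 → T0 T1; P → S X1; X1 → P X2; X2 → S T0; P → T1 X3; X3 → T1 T1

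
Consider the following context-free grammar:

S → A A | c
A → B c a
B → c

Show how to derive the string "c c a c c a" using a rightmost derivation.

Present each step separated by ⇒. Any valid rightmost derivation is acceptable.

S ⇒ A A ⇒ A B c a ⇒ A c c a ⇒ B c a c c a ⇒ c c a c c a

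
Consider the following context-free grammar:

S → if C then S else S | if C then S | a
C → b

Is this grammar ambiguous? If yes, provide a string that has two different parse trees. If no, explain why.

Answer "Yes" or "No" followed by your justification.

Yes - the string 'if b then if b then if b then a else a else a' has two distinct leftmost derivations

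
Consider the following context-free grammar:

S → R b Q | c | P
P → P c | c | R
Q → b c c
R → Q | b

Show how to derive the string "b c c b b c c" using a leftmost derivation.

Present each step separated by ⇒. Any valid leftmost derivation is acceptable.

S ⇒ R b Q ⇒ Q b Q ⇒ b c c b Q ⇒ b c c b b c c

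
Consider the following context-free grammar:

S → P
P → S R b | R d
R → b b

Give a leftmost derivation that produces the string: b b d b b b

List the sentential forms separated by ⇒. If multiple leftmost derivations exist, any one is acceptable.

S ⇒ P ⇒ S R b ⇒ P R b ⇒ R d R b ⇒ b b d R b ⇒ b b d b b b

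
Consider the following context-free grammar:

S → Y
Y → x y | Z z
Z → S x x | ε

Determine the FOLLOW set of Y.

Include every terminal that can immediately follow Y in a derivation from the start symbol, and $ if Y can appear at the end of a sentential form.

We compute FOLLOW(Y) using the standard algorithm.
FOLLOW(S) starts with {$}.
FIRST(S) = {x, z}
FIRST(Y) = {x, z}
FIRST(Z) = {x, z, ε}
FOLLOW(S) = {$, x}
FOLLOW(Y) = {$, x}
FOLLOW(Z) = {z}
Therefore, FOLLOW(Y) = {$, x}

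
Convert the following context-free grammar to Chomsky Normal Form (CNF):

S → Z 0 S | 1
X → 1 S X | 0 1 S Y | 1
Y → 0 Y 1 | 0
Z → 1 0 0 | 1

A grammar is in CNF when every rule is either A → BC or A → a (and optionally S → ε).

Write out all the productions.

T0 → 0; S → 1; T1 → 1; X → 1; Y → 0; Z → 1; S → Z X0; X0 → T0 S; X → T1 X1; X1 → S X; X → T0 X2; X2 → T1 X3; X3 → S Y; Y → T0 X4; X4 → Y T1; Z → T1 X5; X5 → T0 T0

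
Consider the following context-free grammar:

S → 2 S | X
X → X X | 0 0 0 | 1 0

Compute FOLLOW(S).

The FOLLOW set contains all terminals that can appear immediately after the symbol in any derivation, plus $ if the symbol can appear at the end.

We compute FOLLOW(S) using the standard algorithm.
FOLLOW(S) starts with {$}.
FIRST(S) = {0, 1, 2}
FIRST(X) = {0, 1}
FOLLOW(S) = {$}
FOLLOW(X) = {$, 0, 1}
Therefore, FOLLOW(S) = {$}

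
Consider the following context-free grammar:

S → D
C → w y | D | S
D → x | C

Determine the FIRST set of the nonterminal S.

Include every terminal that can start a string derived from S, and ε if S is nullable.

We compute FIRST(S) using the standard algorithm.
FIRST(C) = {w, x}
FIRST(D) = {w, x}
FIRST(S) = {w, x}
Therefore, FIRST(S) = {w, x}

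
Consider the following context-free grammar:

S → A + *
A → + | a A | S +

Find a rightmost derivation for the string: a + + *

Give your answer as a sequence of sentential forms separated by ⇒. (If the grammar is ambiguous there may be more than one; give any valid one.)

S ⇒ A + * ⇒ a A + * ⇒ a + + *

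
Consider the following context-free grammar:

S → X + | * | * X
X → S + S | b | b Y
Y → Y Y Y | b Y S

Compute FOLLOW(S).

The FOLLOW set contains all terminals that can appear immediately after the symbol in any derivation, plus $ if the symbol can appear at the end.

We compute FOLLOW(S) using the standard algorithm.
FOLLOW(S) starts with {$}.
FIRST(S) = {*, b}
FIRST(X) = {*, b}
FIRST(Y) = {b}
FOLLOW(S) = {$, *, +, b}
FOLLOW(X) = {$, *, +, b}
FOLLOW(Y) = {$, *, +, b}
Therefore, FOLLOW(S) = {$, *, +, b}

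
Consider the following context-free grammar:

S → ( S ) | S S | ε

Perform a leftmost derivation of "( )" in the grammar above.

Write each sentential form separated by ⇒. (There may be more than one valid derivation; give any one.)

S ⇒ S S ⇒ S ⇒ S S ⇒ ( S ) S ⇒ ( ) S ⇒ ( )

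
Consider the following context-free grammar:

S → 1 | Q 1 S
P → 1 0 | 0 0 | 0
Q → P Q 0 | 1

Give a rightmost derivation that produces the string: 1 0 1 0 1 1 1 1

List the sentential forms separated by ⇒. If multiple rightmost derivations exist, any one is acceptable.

S ⇒ Q 1 S ⇒ Q 1 Q 1 S ⇒ Q 1 Q 1 1 ⇒ Q 1 1 1 1 ⇒ P Q 0 1 1 1 1 ⇒ P 1 0 1 1 1 1 ⇒ 1 0 1 0 1 1 1 1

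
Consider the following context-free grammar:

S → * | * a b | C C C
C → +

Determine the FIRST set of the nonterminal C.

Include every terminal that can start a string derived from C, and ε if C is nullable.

We compute FIRST(C) using the standard algorithm.
FIRST(C) = {+}
FIRST(S) = {*, +}
Therefore, FIRST(C) = {+}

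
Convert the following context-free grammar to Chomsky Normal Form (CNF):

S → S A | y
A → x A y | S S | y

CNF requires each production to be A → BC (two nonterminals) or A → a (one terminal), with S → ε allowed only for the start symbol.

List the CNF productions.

S → y; TX → x; TY → y; A → y; S → S A; A → TX X0; X0 → A TY; A → S S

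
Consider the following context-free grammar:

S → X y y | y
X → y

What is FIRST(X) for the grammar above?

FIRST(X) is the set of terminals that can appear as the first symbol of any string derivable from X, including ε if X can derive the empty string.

We compute FIRST(X) using the standard algorithm.
FIRST(S) = {y}
FIRST(X) = {y}
Therefore, FIRST(X) = {y}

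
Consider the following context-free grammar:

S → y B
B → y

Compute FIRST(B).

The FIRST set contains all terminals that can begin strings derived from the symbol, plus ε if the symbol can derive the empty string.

We compute FIRST(B) using the standard algorithm.
FIRST(B) = {y}
FIRST(S) = {y}
Therefore, FIRST(B) = {y}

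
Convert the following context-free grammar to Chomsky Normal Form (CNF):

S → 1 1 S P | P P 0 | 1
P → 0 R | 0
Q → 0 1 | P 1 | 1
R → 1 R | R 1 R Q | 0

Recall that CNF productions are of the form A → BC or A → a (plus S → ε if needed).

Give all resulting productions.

T1 → 1; T0 → 0; S → 1; P → 0; Q → 1; R → 0; S → T1 X0; X0 → T1 X1; X1 → S P; S → P X2; X2 → P T0; P → T0 R; Q → T0 T1; Q → P T1; R → T1 R; R → R X3; X3 → T1 X4; X4 → R Q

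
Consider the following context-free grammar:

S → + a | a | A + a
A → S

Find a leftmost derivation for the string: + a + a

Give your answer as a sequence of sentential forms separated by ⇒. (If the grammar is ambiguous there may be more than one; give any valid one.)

S ⇒ A + a ⇒ S + a ⇒ + a + a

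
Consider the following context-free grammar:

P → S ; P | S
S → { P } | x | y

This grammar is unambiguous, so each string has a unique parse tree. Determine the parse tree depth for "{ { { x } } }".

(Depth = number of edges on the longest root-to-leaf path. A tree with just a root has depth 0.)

8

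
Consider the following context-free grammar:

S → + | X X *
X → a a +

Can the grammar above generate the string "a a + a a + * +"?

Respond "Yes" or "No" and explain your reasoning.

No - no valid derivation exists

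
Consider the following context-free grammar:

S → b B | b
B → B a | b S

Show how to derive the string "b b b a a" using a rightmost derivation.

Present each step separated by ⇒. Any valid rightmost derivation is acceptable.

S ⇒ b B ⇒ b B a ⇒ b B a a ⇒ b b S a a ⇒ b b b a a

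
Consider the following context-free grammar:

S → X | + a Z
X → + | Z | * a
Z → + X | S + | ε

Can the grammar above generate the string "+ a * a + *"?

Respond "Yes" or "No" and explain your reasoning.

No - no valid derivation exists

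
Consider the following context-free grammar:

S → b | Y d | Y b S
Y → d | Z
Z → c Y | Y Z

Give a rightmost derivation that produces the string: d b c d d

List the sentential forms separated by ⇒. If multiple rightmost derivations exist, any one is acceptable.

S ⇒ Y b S ⇒ Y b Y d ⇒ Y b Z d ⇒ Y b c Y d ⇒ Y b c d d ⇒ d b c d d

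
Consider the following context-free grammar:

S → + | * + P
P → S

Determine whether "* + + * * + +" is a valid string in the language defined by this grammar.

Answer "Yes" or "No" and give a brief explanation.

No - no valid derivation exists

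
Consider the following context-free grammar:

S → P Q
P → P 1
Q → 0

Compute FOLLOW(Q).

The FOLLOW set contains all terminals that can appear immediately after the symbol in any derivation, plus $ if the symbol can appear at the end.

We compute FOLLOW(Q) using the standard algorithm.
FOLLOW(S) starts with {$}.
FIRST(P) = {}
FIRST(Q) = {0}
FIRST(S) = {}
FOLLOW(P) = {0, 1}
FOLLOW(Q) = {$}
FOLLOW(S) = {$}
Therefore, FOLLOW(Q) = {$}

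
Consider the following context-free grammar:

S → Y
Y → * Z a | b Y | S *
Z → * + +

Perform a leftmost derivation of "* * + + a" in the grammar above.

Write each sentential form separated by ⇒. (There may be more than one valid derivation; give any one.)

S ⇒ Y ⇒ * Z a ⇒ * * + + a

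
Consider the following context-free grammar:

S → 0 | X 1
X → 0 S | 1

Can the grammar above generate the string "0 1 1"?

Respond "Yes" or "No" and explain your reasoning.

No - no valid derivation exists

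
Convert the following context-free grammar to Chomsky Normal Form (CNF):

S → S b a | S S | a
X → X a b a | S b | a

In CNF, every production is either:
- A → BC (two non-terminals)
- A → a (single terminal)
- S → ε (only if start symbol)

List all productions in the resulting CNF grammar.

TB → b; TA → a; S → a; X → a; S → S X0; X0 → TB TA; S → S S; X → X X1; X1 → TA X2; X2 → TB TA; X → S TB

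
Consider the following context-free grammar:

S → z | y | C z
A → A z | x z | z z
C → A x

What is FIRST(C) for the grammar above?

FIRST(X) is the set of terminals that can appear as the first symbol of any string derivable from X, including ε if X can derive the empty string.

We compute FIRST(C) using the standard algorithm.
FIRST(A) = {x, z}
FIRST(C) = {x, z}
FIRST(S) = {x, y, z}
Therefore, FIRST(C) = {x, z}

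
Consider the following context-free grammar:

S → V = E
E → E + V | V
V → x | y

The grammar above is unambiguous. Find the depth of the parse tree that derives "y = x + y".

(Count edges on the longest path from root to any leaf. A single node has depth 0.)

4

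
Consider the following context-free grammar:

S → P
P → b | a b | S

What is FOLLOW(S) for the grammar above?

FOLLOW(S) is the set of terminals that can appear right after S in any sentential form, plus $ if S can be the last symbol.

We compute FOLLOW(S) using the standard algorithm.
FOLLOW(S) starts with {$}.
FIRST(P) = {a, b}
FIRST(S) = {a, b}
FOLLOW(P) = {$}
FOLLOW(S) = {$}
Therefore, FOLLOW(S) = {$}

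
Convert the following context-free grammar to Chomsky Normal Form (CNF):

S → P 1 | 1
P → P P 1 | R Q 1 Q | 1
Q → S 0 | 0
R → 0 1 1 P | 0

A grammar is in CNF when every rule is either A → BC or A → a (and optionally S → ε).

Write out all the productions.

T1 → 1; S → 1; P → 1; T0 → 0; Q → 0; R → 0; S → P T1; P → P X0; X0 → P T1; P → R X1; X1 → Q X2; X2 → T1 Q; Q → S T0; R → T0 X3; X3 → T1 X4; X4 → T1 P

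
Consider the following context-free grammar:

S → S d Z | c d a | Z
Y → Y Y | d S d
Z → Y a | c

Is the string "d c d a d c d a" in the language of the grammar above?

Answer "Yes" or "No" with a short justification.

Yes - a valid derivation exists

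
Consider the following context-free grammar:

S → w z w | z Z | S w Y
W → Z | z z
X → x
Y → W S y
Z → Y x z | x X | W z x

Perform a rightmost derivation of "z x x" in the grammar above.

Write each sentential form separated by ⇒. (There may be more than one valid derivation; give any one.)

S ⇒ z Z ⇒ z x X ⇒ z x x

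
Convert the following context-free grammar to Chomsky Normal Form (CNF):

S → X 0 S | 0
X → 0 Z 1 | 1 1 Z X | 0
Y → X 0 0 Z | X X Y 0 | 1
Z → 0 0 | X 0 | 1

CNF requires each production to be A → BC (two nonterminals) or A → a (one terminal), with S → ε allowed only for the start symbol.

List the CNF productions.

T0 → 0; S → 0; T1 → 1; X → 0; Y → 1; Z → 1; S → X X0; X0 → T0 S; X → T0 X1; X1 → Z T1; X → T1 X2; X2 → T1 X3; X3 → Z X; Y → X X4; X4 → T0 X5; X5 → T0 Z; Y → X X6; X6 → X X7; X7 → Y T0; Z → T0 T0; Z → X T0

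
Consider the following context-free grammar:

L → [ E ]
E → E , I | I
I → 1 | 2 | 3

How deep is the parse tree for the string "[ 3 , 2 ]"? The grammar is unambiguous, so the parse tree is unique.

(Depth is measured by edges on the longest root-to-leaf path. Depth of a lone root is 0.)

4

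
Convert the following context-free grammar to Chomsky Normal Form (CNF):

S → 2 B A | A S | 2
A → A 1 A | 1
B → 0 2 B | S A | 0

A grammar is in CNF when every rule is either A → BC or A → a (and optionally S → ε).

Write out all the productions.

T2 → 2; S → 2; T1 → 1; A → 1; T0 → 0; B → 0; S → T2 X0; X0 → B A; S → A S; A → A X1; X1 → T1 A; B → T0 X2; X2 → T2 B; B → S A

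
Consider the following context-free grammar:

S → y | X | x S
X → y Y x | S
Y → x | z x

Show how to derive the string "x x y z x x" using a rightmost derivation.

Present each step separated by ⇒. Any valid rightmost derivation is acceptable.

S ⇒ x S ⇒ x x S ⇒ x x X ⇒ x x y Y x ⇒ x x y z x x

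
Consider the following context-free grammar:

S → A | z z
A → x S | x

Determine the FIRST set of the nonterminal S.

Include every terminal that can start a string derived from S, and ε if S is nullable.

We compute FIRST(S) using the standard algorithm.
FIRST(A) = {x}
FIRST(S) = {x, z}
Therefore, FIRST(S) = {x, z}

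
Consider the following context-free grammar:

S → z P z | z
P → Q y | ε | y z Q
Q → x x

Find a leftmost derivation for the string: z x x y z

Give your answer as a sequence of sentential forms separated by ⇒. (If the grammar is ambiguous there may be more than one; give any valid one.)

S ⇒ z P z ⇒ z Q y z ⇒ z x x y z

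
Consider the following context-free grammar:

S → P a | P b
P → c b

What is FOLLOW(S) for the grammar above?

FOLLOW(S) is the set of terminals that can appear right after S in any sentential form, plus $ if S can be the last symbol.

We compute FOLLOW(S) using the standard algorithm.
FOLLOW(S) starts with {$}.
FIRST(P) = {c}
FIRST(S) = {c}
FOLLOW(P) = {a, b}
FOLLOW(S) = {$}
Therefore, FOLLOW(S) = {$}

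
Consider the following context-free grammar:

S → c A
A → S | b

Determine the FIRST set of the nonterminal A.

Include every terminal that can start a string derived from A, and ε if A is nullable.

We compute FIRST(A) using the standard algorithm.
FIRST(A) = {b, c}
FIRST(S) = {c}
Therefore, FIRST(A) = {b, c}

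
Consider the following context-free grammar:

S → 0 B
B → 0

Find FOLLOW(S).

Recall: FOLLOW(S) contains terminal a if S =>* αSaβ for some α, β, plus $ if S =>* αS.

We compute FOLLOW(S) using the standard algorithm.
FOLLOW(S) starts with {$}.
FIRST(B) = {0}
FIRST(S) = {0}
FOLLOW(B) = {$}
FOLLOW(S) = {$}
Therefore, FOLLOW(S) = {$}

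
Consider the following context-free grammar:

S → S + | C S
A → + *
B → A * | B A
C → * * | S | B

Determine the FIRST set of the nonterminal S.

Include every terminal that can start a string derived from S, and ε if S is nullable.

We compute FIRST(S) using the standard algorithm.
FIRST(A) = {+}
FIRST(B) = {+}
FIRST(C) = {*, +}
FIRST(S) = {*, +}
Therefore, FIRST(S) = {*, +}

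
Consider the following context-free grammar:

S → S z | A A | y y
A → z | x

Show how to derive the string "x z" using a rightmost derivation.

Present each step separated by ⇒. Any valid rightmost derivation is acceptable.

S ⇒ A A ⇒ A z ⇒ x z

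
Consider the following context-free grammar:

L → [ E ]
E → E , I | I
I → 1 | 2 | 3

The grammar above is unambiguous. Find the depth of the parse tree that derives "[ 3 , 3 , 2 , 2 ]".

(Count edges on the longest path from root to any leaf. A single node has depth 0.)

6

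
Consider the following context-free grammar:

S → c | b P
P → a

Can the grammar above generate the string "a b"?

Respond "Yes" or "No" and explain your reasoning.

No - no valid derivation exists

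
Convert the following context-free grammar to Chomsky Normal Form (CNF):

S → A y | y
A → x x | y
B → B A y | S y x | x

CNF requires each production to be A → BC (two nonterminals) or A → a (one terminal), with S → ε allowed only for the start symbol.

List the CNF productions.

TY → y; S → y; TX → x; A → y; B → x; S → A TY; A → TX TX; B → B X0; X0 → A TY; B → S X1; X1 → TY TX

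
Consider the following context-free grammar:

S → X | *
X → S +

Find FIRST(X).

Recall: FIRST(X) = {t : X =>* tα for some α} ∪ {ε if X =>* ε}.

We compute FIRST(X) using the standard algorithm.
FIRST(S) = {*}
FIRST(X) = {*}
Therefore, FIRST(X) = {*}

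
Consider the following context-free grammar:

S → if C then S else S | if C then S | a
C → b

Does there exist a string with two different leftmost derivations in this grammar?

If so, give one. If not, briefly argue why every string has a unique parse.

Yes - the string 'if b then a else if b then if b then a else a' has two distinct leftmost derivations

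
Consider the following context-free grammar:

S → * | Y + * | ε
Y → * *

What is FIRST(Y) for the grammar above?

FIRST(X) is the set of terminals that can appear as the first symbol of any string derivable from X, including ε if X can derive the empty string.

We compute FIRST(Y) using the standard algorithm.
FIRST(S) = {*, ε}
FIRST(Y) = {*}
Therefore, FIRST(Y) = {*}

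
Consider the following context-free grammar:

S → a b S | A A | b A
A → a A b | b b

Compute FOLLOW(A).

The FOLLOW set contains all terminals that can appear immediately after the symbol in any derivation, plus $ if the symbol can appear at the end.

We compute FOLLOW(A) using the standard algorithm.
FOLLOW(S) starts with {$}.
FIRST(A) = {a, b}
FIRST(S) = {a, b}
FOLLOW(A) = {$, a, b}
FOLLOW(S) = {$}
Therefore, FOLLOW(A) = {$, a, b}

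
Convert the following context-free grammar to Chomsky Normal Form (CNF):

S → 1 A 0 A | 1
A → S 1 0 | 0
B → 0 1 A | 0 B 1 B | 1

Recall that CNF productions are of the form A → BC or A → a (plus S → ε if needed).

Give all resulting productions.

T1 → 1; T0 → 0; S → 1; A → 0; B → 1; S → T1 X0; X0 → A X1; X1 → T0 A; A → S X2; X2 → T1 T0; B → T0 X3; X3 → T1 A; B → T0 X4; X4 → B X5; X5 → T1 B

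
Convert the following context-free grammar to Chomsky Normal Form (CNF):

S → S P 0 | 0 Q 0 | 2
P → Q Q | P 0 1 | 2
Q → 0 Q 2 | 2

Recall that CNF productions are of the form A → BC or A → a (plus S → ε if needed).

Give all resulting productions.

T0 → 0; S → 2; T1 → 1; P → 2; T2 → 2; Q → 2; S → S X0; X0 → P T0; S → T0 X1; X1 → Q T0; P → Q Q; P → P X2; X2 → T0 T1; Q → T0 X3; X3 → Q T2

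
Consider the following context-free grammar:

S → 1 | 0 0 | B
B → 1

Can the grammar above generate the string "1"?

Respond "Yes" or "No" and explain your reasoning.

Yes - a valid derivation exists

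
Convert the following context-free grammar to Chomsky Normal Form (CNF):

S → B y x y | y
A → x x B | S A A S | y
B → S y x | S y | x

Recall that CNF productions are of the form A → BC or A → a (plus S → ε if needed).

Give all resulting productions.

TY → y; TX → x; S → y; A → y; B → x; S → B X0; X0 → TY X1; X1 → TX TY; A → TX X2; X2 → TX B; A → S X3; X3 → A X4; X4 → A S; B → S X5; X5 → TY TX; B → S TY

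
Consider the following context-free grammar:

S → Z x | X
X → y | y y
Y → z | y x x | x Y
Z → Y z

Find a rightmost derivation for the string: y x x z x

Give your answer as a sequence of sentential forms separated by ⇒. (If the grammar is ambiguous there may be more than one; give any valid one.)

S ⇒ Z x ⇒ Y z x ⇒ y x x z x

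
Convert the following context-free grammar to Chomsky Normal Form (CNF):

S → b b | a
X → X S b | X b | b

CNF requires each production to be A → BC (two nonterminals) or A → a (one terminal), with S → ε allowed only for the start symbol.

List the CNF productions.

TB → b; S → a; X → b; S → TB TB; X → X X0; X0 → S TB; X → X TB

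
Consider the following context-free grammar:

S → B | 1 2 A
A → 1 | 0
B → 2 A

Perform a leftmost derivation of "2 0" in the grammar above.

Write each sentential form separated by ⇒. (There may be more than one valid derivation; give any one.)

S ⇒ B ⇒ 2 A ⇒ 2 0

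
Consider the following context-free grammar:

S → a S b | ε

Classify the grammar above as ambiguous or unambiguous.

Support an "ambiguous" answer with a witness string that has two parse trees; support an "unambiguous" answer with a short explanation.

Unambiguous - every string in the language has a unique parse tree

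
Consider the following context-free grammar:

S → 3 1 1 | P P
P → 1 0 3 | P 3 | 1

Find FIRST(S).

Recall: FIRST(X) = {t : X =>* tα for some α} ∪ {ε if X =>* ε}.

We compute FIRST(S) using the standard algorithm.
FIRST(P) = {1}
FIRST(S) = {1, 3}
Therefore, FIRST(S) = {1, 3}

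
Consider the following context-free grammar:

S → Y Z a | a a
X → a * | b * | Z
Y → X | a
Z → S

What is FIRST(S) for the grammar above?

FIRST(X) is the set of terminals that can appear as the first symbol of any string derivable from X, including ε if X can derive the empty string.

We compute FIRST(S) using the standard algorithm.
FIRST(S) = {a, b}
FIRST(X) = {a, b}
FIRST(Y) = {a, b}
FIRST(Z) = {a, b}
Therefore, FIRST(S) = {a, b}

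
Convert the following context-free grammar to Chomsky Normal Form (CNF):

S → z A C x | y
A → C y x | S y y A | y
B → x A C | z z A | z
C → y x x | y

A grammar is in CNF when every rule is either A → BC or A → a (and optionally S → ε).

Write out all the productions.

TZ → z; TX → x; S → y; TY → y; A → y; B → z; C → y; S → TZ X0; X0 → A X1; X1 → C TX; A → C X2; X2 → TY TX; A → S X3; X3 → TY X4; X4 → TY A; B → TX X5; X5 → A C; B → TZ X6; X6 → TZ A; C → TY X7; X7 → TX TX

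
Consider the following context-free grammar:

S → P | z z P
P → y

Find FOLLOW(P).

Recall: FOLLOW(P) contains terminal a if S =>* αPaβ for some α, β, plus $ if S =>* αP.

We compute FOLLOW(P) using the standard algorithm.
FOLLOW(S) starts with {$}.
FIRST(P) = {y}
FIRST(S) = {y, z}
FOLLOW(P) = {$}
FOLLOW(S) = {$}
Therefore, FOLLOW(P) = {$}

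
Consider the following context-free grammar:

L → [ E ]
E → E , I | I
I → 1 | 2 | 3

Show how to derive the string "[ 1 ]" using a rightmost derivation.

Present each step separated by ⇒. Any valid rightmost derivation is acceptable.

L ⇒ [ E ] ⇒ [ I ] ⇒ [ 1 ]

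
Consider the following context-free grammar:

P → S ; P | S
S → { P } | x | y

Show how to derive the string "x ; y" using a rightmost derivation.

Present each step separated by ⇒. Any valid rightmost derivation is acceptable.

P ⇒ S ; P ⇒ S ; S ⇒ S ; y ⇒ x ; y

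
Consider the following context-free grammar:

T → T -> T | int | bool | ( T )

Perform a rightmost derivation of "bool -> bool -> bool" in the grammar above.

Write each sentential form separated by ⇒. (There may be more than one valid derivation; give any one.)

T ⇒ T -> T ⇒ T -> T -> T ⇒ T -> T -> bool ⇒ T -> bool -> bool ⇒ bool -> bool -> bool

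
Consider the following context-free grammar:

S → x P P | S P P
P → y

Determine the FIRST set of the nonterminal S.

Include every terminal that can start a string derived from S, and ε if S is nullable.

We compute FIRST(S) using the standard algorithm.
FIRST(P) = {y}
FIRST(S) = {x}
Therefore, FIRST(S) = {x}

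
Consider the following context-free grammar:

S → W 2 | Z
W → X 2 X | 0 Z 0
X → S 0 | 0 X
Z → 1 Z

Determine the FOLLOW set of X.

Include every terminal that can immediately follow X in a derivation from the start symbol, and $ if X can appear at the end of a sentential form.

We compute FOLLOW(X) using the standard algorithm.
FOLLOW(S) starts with {$}.
FIRST(S) = {0, 1}
FIRST(W) = {0, 1}
FIRST(X) = {0, 1}
FIRST(Z) = {1}
FOLLOW(S) = {$, 0}
FOLLOW(W) = {2}
FOLLOW(X) = {2}
FOLLOW(Z) = {$, 0}
Therefore, FOLLOW(X) = {2}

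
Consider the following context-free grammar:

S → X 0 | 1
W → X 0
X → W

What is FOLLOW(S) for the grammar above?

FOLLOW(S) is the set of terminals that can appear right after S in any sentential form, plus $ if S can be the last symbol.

We compute FOLLOW(S) using the standard algorithm.
FOLLOW(S) starts with {$}.
FIRST(S) = {1}
FIRST(W) = {}
FIRST(X) = {}
FOLLOW(S) = {$}
FOLLOW(W) = {0}
FOLLOW(X) = {0}
Therefore, FOLLOW(S) = {$}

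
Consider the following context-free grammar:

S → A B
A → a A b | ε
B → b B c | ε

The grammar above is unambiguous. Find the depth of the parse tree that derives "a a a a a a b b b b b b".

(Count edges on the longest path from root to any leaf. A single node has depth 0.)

8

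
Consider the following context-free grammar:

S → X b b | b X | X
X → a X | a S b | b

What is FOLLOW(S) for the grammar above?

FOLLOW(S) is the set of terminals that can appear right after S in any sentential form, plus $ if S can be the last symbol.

We compute FOLLOW(S) using the standard algorithm.
FOLLOW(S) starts with {$}.
FIRST(S) = {a, b}
FIRST(X) = {a, b}
FOLLOW(S) = {$, b}
FOLLOW(X) = {$, b}
Therefore, FOLLOW(S) = {$, b}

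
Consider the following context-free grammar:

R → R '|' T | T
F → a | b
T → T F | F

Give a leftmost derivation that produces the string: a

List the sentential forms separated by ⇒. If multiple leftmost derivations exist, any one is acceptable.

R ⇒ T ⇒ F ⇒ a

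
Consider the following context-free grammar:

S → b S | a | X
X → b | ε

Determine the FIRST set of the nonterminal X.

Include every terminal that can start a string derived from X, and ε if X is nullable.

We compute FIRST(X) using the standard algorithm.
FIRST(S) = {a, b, ε}
FIRST(X) = {b, ε}
Therefore, FIRST(X) = {b, ε}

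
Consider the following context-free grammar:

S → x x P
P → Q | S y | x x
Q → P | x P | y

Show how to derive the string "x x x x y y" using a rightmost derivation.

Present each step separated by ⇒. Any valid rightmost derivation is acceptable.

S ⇒ x x P ⇒ x x S y ⇒ x x x x P y ⇒ x x x x Q y ⇒ x x x x y y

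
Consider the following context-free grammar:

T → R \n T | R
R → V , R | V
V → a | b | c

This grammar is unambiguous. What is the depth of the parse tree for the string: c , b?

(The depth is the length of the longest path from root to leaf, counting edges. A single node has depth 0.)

4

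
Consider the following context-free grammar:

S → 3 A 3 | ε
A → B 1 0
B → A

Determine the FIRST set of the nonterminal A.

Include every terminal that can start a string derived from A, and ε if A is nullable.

We compute FIRST(A) using the standard algorithm.
FIRST(A) = {}
FIRST(B) = {}
FIRST(S) = {3, ε}
Therefore, FIRST(A) = {}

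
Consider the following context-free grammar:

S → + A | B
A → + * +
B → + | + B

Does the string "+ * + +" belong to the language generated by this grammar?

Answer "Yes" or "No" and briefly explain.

No - no valid derivation exists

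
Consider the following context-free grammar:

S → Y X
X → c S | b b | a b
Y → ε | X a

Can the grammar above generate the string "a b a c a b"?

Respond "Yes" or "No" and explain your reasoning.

Yes - a valid derivation exists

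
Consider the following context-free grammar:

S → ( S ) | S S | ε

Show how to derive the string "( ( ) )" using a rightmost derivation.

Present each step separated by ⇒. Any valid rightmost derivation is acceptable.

S ⇒ ( S ) ⇒ ( ( S ) ) ⇒ ( ( ) )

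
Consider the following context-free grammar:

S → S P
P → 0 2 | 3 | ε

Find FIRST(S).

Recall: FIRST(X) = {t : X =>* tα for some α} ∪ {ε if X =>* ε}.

We compute FIRST(S) using the standard algorithm.
FIRST(P) = {0, 3, ε}
FIRST(S) = {}
Therefore, FIRST(S) = {}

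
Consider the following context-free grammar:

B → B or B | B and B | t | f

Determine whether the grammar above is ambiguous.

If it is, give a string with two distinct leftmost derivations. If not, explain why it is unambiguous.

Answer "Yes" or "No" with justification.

Yes - the string 't or f and f and f or t' has two distinct leftmost derivations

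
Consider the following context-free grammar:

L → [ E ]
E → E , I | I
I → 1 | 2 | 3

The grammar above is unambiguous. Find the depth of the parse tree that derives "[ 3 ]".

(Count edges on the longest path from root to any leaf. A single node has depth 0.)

3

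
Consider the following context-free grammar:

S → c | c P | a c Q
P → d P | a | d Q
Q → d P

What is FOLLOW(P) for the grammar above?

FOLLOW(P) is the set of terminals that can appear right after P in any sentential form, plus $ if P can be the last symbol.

We compute FOLLOW(P) using the standard algorithm.
FOLLOW(S) starts with {$}.
FIRST(P) = {a, d}
FIRST(Q) = {d}
FIRST(S) = {a, c}
FOLLOW(P) = {$}
FOLLOW(Q) = {$}
FOLLOW(S) = {$}
Therefore, FOLLOW(P) = {$}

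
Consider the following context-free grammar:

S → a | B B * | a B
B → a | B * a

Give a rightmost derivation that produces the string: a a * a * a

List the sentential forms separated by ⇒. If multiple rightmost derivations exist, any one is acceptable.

S ⇒ a B ⇒ a B * a ⇒ a B * a * a ⇒ a a * a * a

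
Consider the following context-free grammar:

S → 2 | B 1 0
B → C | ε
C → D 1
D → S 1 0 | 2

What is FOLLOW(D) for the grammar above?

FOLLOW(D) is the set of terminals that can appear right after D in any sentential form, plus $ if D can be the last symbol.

We compute FOLLOW(D) using the standard algorithm.
FOLLOW(S) starts with {$}.
FIRST(B) = {1, 2, ε}
FIRST(C) = {1, 2}
FIRST(D) = {1, 2}
FIRST(S) = {1, 2}
FOLLOW(B) = {1}
FOLLOW(C) = {1}
FOLLOW(D) = {1}
FOLLOW(S) = {$, 1}
Therefore, FOLLOW(D) = {1}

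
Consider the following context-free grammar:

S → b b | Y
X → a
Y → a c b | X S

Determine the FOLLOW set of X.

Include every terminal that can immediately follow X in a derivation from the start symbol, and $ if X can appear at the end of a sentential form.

We compute FOLLOW(X) using the standard algorithm.
FOLLOW(S) starts with {$}.
FIRST(S) = {a, b}
FIRST(X) = {a}
FIRST(Y) = {a}
FOLLOW(S) = {$}
FOLLOW(X) = {a, b}
FOLLOW(Y) = {$}
Therefore, FOLLOW(X) = {a, b}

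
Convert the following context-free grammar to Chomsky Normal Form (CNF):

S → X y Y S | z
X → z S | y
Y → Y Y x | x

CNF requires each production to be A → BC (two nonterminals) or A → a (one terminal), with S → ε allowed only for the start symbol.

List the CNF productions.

TY → y; S → z; TZ → z; X → y; TX → x; Y → x; S → X X0; X0 → TY X1; X1 → Y S; X → TZ S; Y → Y X2; X2 → Y TX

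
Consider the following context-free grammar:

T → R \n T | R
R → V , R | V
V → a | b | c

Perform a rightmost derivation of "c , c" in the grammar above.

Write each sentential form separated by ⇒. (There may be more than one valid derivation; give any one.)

T ⇒ R ⇒ V , R ⇒ V , V ⇒ V , c ⇒ c , c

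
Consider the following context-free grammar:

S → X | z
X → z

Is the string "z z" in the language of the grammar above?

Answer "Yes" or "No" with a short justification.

No - no valid derivation exists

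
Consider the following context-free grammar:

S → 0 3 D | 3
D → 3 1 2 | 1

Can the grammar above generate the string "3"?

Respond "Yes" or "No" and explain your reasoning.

Yes - a valid derivation exists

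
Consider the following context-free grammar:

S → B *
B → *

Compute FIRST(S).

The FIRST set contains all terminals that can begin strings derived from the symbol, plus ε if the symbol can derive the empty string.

We compute FIRST(S) using the standard algorithm.
FIRST(B) = {*}
FIRST(S) = {*}
Therefore, FIRST(S) = {*}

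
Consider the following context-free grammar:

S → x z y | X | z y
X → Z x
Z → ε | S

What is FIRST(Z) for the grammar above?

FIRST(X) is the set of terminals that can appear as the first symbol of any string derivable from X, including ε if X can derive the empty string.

We compute FIRST(Z) using the standard algorithm.
FIRST(S) = {x, z}
FIRST(X) = {x, z}
FIRST(Z) = {x, z, ε}
Therefore, FIRST(Z) = {x, z, ε}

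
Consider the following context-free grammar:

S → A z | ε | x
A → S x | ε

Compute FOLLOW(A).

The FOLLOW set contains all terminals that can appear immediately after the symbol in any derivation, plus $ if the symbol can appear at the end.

We compute FOLLOW(A) using the standard algorithm.
FOLLOW(S) starts with {$}.
FIRST(A) = {x, z, ε}
FIRST(S) = {x, z, ε}
FOLLOW(A) = {z}
FOLLOW(S) = {$, x}
Therefore, FOLLOW(A) = {z}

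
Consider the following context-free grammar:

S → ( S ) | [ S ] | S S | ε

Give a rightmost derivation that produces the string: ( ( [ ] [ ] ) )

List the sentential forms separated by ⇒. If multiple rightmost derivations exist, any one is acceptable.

S ⇒ ( S ) ⇒ ( ( S ) ) ⇒ ( ( S S ) ) ⇒ ( ( S [ S ] ) ) ⇒ ( ( S [ ] ) ) ⇒ ( ( [ S ] [ ] ) ) ⇒ ( ( [ ] [ ] ) )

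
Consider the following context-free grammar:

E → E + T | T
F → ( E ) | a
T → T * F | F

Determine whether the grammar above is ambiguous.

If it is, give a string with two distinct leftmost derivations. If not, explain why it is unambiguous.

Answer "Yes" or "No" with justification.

No - the grammar is unambiguous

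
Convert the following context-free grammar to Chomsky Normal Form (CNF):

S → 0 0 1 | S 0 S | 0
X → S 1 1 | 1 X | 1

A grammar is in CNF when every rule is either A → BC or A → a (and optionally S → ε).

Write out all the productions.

T0 → 0; T1 → 1; S → 0; X → 1; S → T0 X0; X0 → T0 T1; S → S X1; X1 → T0 S; X → S X2; X2 → T1 T1; X → T1 X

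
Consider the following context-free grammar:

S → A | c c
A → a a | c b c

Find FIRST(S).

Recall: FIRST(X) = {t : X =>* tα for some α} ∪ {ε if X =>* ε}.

We compute FIRST(S) using the standard algorithm.
FIRST(A) = {a, c}
FIRST(S) = {a, c}
Therefore, FIRST(S) = {a, c}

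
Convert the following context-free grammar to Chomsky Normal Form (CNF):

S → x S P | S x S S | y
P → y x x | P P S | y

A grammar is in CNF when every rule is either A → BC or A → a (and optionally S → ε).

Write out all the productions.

TX → x; S → y; TY → y; P → y; S → TX X0; X0 → S P; S → S X1; X1 → TX X2; X2 → S S; P → TY X3; X3 → TX TX; P → P X4; X4 → P S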